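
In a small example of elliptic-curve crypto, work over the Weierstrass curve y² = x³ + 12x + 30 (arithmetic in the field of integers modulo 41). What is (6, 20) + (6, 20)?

(38, 7)

tangent at (6, 20): λ = (3·6² + 12)/(2·20) ≡ 38/40. 40⁻¹ ≡ 40 (mod 41) since 40·40 = 1600 ≡ 1, so λ ≡ 38·40 ≡ 3.
  x = λ² - 6 - 6 = 9 - 12 ≡ 38; y = λ·(6 - 38) - 20 ≡ 7. → (38, 7)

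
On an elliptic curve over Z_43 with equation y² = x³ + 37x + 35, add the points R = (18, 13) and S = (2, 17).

(18, 13) + (2, 17). λ = (17 - 13)/(2 - 18) ≡ 4/27 mod 43. 27⁻¹ ≡ 8 (mod 43) since 27·8 = 216 ≡ 1, so λ ≡ 32.
  x = λ² - 18 - 2 = 1024 - 20 ≡ 15; y = λ·(18 - 15) - 13 ≡ 40. → (15, 40)

(15, 40)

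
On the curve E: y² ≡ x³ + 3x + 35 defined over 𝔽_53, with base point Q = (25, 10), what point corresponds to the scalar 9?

(40, 48)

Double-and-add on 9 = (1001)₂. Start with Q = (25, 10) for the leading 1-bit.
double: tangent at (25, 10): λ = (3·25² + 3)/(2·10) ≡ 23/20. 20⁻¹ ≡ 8 (mod 53), so λ ≡ 23·8 ≡ 25.
  x = λ² - 25 - 25 = 625 - 50 ≡ 45; y = λ·(25 - 45) - 10 ≡ 20. → (45, 20)
double: tangent at (45, 20): λ = (3·45² + 3)/(2·20) ≡ 36/40. 40⁻¹ ≡ 4 (mod 53) since 40·4 = 160 ≡ 1, so λ ≡ 36·4 ≡ 38.
  x = λ² - 45 - 45 = 1444 - 90 ≡ 29; y = λ·(45 - 29) - 20 ≡ 5. → (29, 5)
double: tangent at (29, 5): λ = (3·29² + 3)/(2·5) ≡ 35/10. 10⁻¹ ≡ 16 (mod 53) since 10·16 = 160 ≡ 1, so λ ≡ 35·16 ≡ 30.
  x = λ² - 29 - 29 = 900 - 58 ≡ 47; y = λ·(29 - 47) - 5 ≡ 38. → (47, 38)
add Q: (47, 38) + (25, 10). λ = (10 - 38)/(25 - 47) ≡ 25/31 mod 53. 31⁻¹ ≡ 12 (mod 53), so λ ≡ 35.
  x = λ² - 47 - 25 = 1225 - 72 ≡ 40; y = λ·(47 - 40) - 38 ≡ 48. → (40, 48)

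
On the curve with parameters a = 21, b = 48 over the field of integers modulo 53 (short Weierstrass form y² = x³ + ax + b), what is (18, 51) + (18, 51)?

tangent at (18, 51): λ = (3·18² + 21)/(2·51) ≡ 39/49. 49⁻¹ ≡ 13 (mod 53), so λ ≡ 39·13 ≡ 30.
  x = λ² - 18 - 18 = 900 - 36 ≡ 16; y = λ·(18 - 16) - 51 ≡ 9. → (16, 9)

(16, 9)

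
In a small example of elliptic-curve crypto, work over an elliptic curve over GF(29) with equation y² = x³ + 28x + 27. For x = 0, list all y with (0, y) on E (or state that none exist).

x³ + 28x + 27 = 27 ≡ 27 (mod 29).
27 is a non-residue mod 29; no y exists.

none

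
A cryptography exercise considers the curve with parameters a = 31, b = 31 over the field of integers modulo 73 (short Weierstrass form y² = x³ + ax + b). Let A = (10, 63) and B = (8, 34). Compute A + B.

(10, 63) + (8, 34). λ = (34 - 63)/(8 - 10) ≡ 44/71 mod 73. 71⁻¹ ≡ 36 (mod 73), so λ ≡ 51.
  x = λ² - 10 - 8 = 2601 - 18 ≡ 28; y = λ·(10 - 28) - 63 ≡ 41. → (28, 41)

(28, 41)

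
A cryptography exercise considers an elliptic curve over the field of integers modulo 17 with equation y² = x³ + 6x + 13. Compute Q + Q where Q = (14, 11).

(4, 4)

tangent at (14, 11): λ = (3·14² + 6)/(2·11) ≡ 16/5. 5⁻¹ ≡ 7 (mod 17) since 5·7 = 35 ≡ 1, so λ ≡ 16·7 ≡ 10.
  x = λ² - 14 - 14 = 100 - 28 ≡ 4; y = λ·(14 - 4) - 11 ≡ 4. → (4, 4)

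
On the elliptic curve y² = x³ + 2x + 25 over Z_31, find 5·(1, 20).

Write G = (1, 20).
Double-and-add on 5 = (101)₂. Start with G = (1, 20) for the leading 1-bit.
double: tangent at (1, 20): λ = (3·1² + 2)/(2·20) ≡ 5/9. 9⁻¹ ≡ 7 (mod 31), so λ ≡ 5·7 ≡ 4.
  x = λ² - 1 - 1 = 16 - 2 ≡ 14; y = λ·(1 - 14) - 20 ≡ 21. → (14, 21)
double: tangent at (14, 21): λ = (3·14² + 2)/(2·21) ≡ 1/11. 11⁻¹ ≡ 17 (mod 31), so λ ≡ 1·17 ≡ 17.
  x = λ² - 14 - 14 = 289 - 28 ≡ 13; y = λ·(14 - 13) - 21 ≡ 27. → (13, 27)
add G: (13, 27) + (1, 20). λ = (20 - 27)/(1 - 13) ≡ 24/19 mod 31. 19⁻¹ ≡ 18 (mod 31) since 19·18 = 342 ≡ 1, so λ ≡ 29.
  x = λ² - 13 - 1 = 841 - 14 ≡ 21; y = λ·(13 - 21) - 27 ≡ 20. → (21, 20)

(21, 20)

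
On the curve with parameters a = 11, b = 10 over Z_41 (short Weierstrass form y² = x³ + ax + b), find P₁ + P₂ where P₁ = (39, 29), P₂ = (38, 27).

(9, 31)

(39, 29) + (38, 27). λ = (27 - 29)/(38 - 39) ≡ 39/40 mod 41. 40⁻¹ ≡ 40 (mod 41) since 40·40 = 1600 ≡ 1, so λ ≡ 2.
  x = λ² - 39 - 38 = 4 - 77 ≡ 9; y = λ·(39 - 9) - 29 ≡ 31. → (9, 31)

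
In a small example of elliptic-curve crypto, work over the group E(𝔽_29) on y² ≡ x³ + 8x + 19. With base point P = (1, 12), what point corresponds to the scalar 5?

Double-and-add on 5 = (101)₂. Start with P = (1, 12) for the leading 1-bit.
double: tangent at (1, 12): λ = (3·1² + 8)/(2·12) ≡ 11/24. 24⁻¹ ≡ 23 (mod 29), so λ ≡ 11·23 ≡ 21.
  x = λ² - 1 - 1 = 441 - 2 ≡ 4; y = λ·(1 - 4) - 12 ≡ 12. → (4, 12)
double: tangent at (4, 12): λ = (3·4² + 8)/(2·12) ≡ 27/24. 24⁻¹ ≡ 23 (mod 29), so λ ≡ 27·23 ≡ 12.
  x = λ² - 4 - 4 = 144 - 8 ≡ 20; y = λ·(4 - 20) - 12 ≡ 28. → (20, 28)
add P: (20, 28) + (1, 12). λ = (12 - 28)/(1 - 20) ≡ 13/10 mod 29. 10⁻¹ ≡ 3 (mod 29) since 10·3 = 30 ≡ 1, so λ ≡ 10.
  x = λ² - 20 - 1 = 100 - 21 ≡ 21; y = λ·(20 - 21) - 28 ≡ 20. → (21, 20)

(21, 20)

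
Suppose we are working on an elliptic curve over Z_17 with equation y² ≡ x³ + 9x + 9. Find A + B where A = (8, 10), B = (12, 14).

(8, 10) + (12, 14). λ = (14 - 10)/(12 - 8) ≡ 4/4 mod 17. 4⁻¹ ≡ 13 (mod 17) since 4·13 = 52 ≡ 1, so λ ≡ 1.
  x = λ² - 8 - 12 = 1 - 20 ≡ 15; y = λ·(8 - 15) - 10 ≡ 0. → (15, 0)

(15, 0)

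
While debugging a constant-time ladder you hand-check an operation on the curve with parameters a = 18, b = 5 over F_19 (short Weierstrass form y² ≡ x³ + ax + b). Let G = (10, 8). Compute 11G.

(18, 9)

Double-and-add on 11 = (1011)₂. Start with G = (10, 8) for the leading 1-bit.
double: tangent at (10, 8): λ = (3·10² + 18)/(2·8) ≡ 14/16. 16⁻¹ ≡ 6 (mod 19) since 16·6 = 96 ≡ 1, so λ ≡ 14·6 ≡ 8.
  x = λ² - 10 - 10 = 64 - 20 ≡ 6; y = λ·(10 - 6) - 8 ≡ 5. → (6, 5)
double: tangent at (6, 5): λ = (3·6² + 18)/(2·5) ≡ 12/10. 10⁻¹ ≡ 2 (mod 19), so λ ≡ 12·2 ≡ 5.
  x = λ² - 6 - 6 = 25 - 12 ≡ 13; y = λ·(6 - 13) - 5 ≡ 17. → (13, 17)
add G: (13, 17) + (10, 8). λ = (8 - 17)/(10 - 13) ≡ 10/16 mod 19. 16⁻¹ ≡ 6 (mod 19), so λ ≡ 3.
  x = λ² - 13 - 10 = 9 - 23 ≡ 5; y = λ·(13 - 5) - 17 ≡ 7. → (5, 7)
double: tangent at (5, 7): λ = (3·5² + 18)/(2·7) ≡ 17/14. 14⁻¹ ≡ 15 (mod 19), so λ ≡ 17·15 ≡ 8.
  x = λ² - 5 - 5 = 64 - 10 ≡ 16; y = λ·(5 - 16) - 7 ≡ 0. → (16, 0)
add G: (16, 0) + (10, 8). λ = (8 - 0)/(10 - 16) ≡ 8/13 mod 19. 13⁻¹ ≡ 3 (mod 19) since 13·3 = 39 ≡ 1, so λ ≡ 5.
  x = λ² - 16 - 10 = 25 - 26 ≡ 18; y = λ·(16 - 18) - 0 ≡ 9. → (18, 9)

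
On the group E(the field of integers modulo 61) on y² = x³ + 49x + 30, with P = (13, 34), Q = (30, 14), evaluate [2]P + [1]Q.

First 2P:
Repeated addition: build up to 2P.
2P: tangent at (13, 34): λ = (3·13² + 49)/(2·34) ≡ 7/7. 7⁻¹ ≡ 35 (mod 61), so λ ≡ 7·35 ≡ 1.
  x = λ² - 13 - 13 = 1 - 26 ≡ 36; y = λ·(13 - 36) - 34 ≡ 4. → (36, 4)
2P = (36, 4).
Finally 2P + Q:
(36, 4) + (30, 14). λ = (14 - 4)/(30 - 36) ≡ 10/55 mod 61. 55⁻¹ ≡ 10 (mod 61), so λ ≡ 39.
  x = λ² - 36 - 30 = 1521 - 66 ≡ 52; y = λ·(36 - 52) - 4 ≡ 43. → (52, 43)

(52, 43)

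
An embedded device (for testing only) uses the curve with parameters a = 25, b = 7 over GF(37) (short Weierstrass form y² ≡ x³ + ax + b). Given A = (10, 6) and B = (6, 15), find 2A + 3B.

(31, 23)

First 2A:
Repeated addition: build up to 2A.
2A: tangent at (10, 6): λ = (3·10² + 25)/(2·6) ≡ 29/12. 12⁻¹ ≡ 34 (mod 37), so λ ≡ 29·34 ≡ 24.
  x = λ² - 10 - 10 = 576 - 20 ≡ 1; y = λ·(10 - 1) - 6 ≡ 25. → (1, 25)
2A = (1, 25).
Next 3B:
Repeated addition: build up to 3B.
2B: tangent at (6, 15): λ = (3·6² + 25)/(2·15) ≡ 22/30. 30⁻¹ ≡ 21 (mod 37) since 30·21 = 630 ≡ 1, so λ ≡ 22·21 ≡ 18.
  x = λ² - 6 - 6 = 324 - 12 ≡ 16; y = λ·(6 - 16) - 15 ≡ 27. → (16, 27)
3B: (16, 27) + (6, 15). λ = (15 - 27)/(6 - 16) ≡ 25/27 mod 37. 27⁻¹ ≡ 11 (mod 37), so λ ≡ 16.
  x = λ² - 16 - 6 = 256 - 22 ≡ 12; y = λ·(16 - 12) - 27 ≡ 0. → (12, 0)
3B = (12, 0).
Finally 2A + 3B:
(1, 25) + (12, 0). λ = (0 - 25)/(12 - 1) ≡ 12/11 mod 37. 11⁻¹ ≡ 27 (mod 37) since 11·27 = 297 ≡ 1, so λ ≡ 28.
  x = λ² - 1 - 12 = 784 - 13 ≡ 31; y = λ·(1 - 31) - 25 ≡ 23. → (31, 23)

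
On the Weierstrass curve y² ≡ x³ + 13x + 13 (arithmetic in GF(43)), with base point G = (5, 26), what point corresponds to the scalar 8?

Repeated addition: build up to 8G.
2G: tangent at (5, 26): λ = (3·5² + 13)/(2·26) ≡ 2/9. 9⁻¹ ≡ 24 (mod 43) since 9·24 = 216 ≡ 1, so λ ≡ 2·24 ≡ 5.
  x = λ² - 5 - 5 = 25 - 10 ≡ 15; y = λ·(5 - 15) - 26 ≡ 10. → (15, 10)
3G: (15, 10) + (5, 26). λ = (26 - 10)/(5 - 15) ≡ 16/33 mod 43. 33⁻¹ ≡ 30 (mod 43), so λ ≡ 7.
  x = λ² - 15 - 5 = 49 - 20 ≡ 29; y = λ·(15 - 29) - 10 ≡ 21. → (29, 21)
4G: (29, 21) + (5, 26). λ = (26 - 21)/(5 - 29) ≡ 5/19 mod 43. 19⁻¹ ≡ 34 (mod 43), so λ ≡ 41.
  x = λ² - 29 - 5 = 1681 - 34 ≡ 13; y = λ·(29 - 13) - 21 ≡ 33. → (13, 33)
5G: (13, 33) + (5, 26). λ = (26 - 33)/(5 - 13) ≡ 36/35 mod 43. 35⁻¹ ≡ 16 (mod 43), so λ ≡ 17.
  x = λ² - 13 - 5 = 289 - 18 ≡ 13; y = λ·(13 - 13) - 33 ≡ 10. → (13, 10)
6G: (13, 10) + (5, 26). λ = (26 - 10)/(5 - 13) ≡ 16/35 mod 43. 35⁻¹ ≡ 16 (mod 43) since 35·16 = 560 ≡ 1, so λ ≡ 41.
  x = λ² - 13 - 5 = 1681 - 18 ≡ 29; y = λ·(13 - 29) - 10 ≡ 22. → (29, 22)
7G: (29, 22) + (5, 26). λ = (26 - 22)/(5 - 29) ≡ 4/19 mod 43. 19⁻¹ ≡ 34 (mod 43) since 19·34 = 646 ≡ 1, so λ ≡ 7.
  x = λ² - 29 - 5 = 49 - 34 ≡ 15; y = λ·(29 - 15) - 22 ≡ 33. → (15, 33)
8G: (15, 33) + (5, 26). λ = (26 - 33)/(5 - 15) ≡ 36/33 mod 43. 33⁻¹ ≡ 30 (mod 43) since 33·30 = 990 ≡ 1, so λ ≡ 5.
  x = λ² - 15 - 5 = 25 - 20 ≡ 5; y = λ·(15 - 5) - 33 ≡ 17. → (5, 17)

(5, 17)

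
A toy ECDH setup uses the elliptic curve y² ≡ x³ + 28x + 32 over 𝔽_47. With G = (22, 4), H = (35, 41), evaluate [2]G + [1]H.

First 2G:
Repeated addition: build up to 2G.
2G: tangent at (22, 4): λ = (3·22² + 28)/(2·4) ≡ 23/8. 8⁻¹ ≡ 6 (mod 47), so λ ≡ 23·6 ≡ 44.
  x = λ² - 22 - 22 = 1936 - 44 ≡ 12; y = λ·(22 - 12) - 4 ≡ 13. → (12, 13)
2G = (12, 13).
Finally 2G + H:
(12, 13) + (35, 41). λ = (41 - 13)/(35 - 12) ≡ 28/23 mod 47. 23⁻¹ ≡ 45 (mod 47), so λ ≡ 38.
  x = λ² - 12 - 35 = 1444 - 47 ≡ 34; y = λ·(12 - 34) - 13 ≡ 44. → (34, 44)

(34, 44)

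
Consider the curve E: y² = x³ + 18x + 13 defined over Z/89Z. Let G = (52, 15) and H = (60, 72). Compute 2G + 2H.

First 2G:
Repeated addition: build up to 2G.
2G: tangent at (52, 15): λ = (3·52² + 18)/(2·15) ≡ 31/30. 30⁻¹ ≡ 3 (mod 89), so λ ≡ 31·3 ≡ 4.
  x = λ² - 52 - 52 = 16 - 104 ≡ 1; y = λ·(52 - 1) - 15 ≡ 11. → (1, 11)
2G = (1, 11).
Next 2H:
Repeated addition: build up to 2H.
2H: tangent at (60, 72): λ = (3·60² + 18)/(2·72) ≡ 49/55. 55⁻¹ ≡ 34 (mod 89) since 55·34 = 1870 ≡ 1, so λ ≡ 49·34 ≡ 64.
  x = λ² - 60 - 60 = 4096 - 120 ≡ 60; y = λ·(60 - 60) - 72 ≡ 17. → (60, 17)
2H = (60, 17).
Finally 2G + 2H:
(1, 11) + (60, 17). λ = (17 - 11)/(60 - 1) ≡ 6/59 mod 89. 59⁻¹ ≡ 86 (mod 89), so λ ≡ 71.
  x = λ² - 1 - 60 = 5041 - 61 ≡ 85; y = λ·(1 - 85) - 11 ≡ 77. → (85, 77)

(85, 77)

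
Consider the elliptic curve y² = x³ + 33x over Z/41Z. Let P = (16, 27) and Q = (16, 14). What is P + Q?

The two points share x = 16 and their y-coordinates satisfy 27 + 14 ≡ 0 (mod 41), so they are inverses. Their sum is the point at infinity.

O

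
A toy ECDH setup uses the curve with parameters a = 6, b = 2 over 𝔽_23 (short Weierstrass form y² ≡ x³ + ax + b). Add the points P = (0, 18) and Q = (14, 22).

(18, 13)

(0, 18) + (14, 22). λ = (22 - 18)/(14 - 0) ≡ 4/14 mod 23. 14⁻¹ ≡ 5 (mod 23), so λ ≡ 20.
  x = λ² - 0 - 14 = 400 - 14 ≡ 18; y = λ·(0 - 18) - 18 ≡ 13. → (18, 13)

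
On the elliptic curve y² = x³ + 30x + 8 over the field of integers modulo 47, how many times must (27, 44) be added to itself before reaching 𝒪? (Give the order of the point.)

7

2P: tangent at (27, 44): λ = (3·27² + 30)/(2·44) ≡ 8/41. 41⁻¹ ≡ 39 (mod 47) since 41·39 = 1599 ≡ 1, so λ ≡ 8·39 ≡ 30.
  x = λ² - 27 - 27 = 900 - 54 ≡ 0; y = λ·(27 - 0) - 44 ≡ 14. → (0, 14)
3P: (0, 14) + (27, 44). λ = (44 - 14)/(27 - 0) ≡ 30/27 mod 47. 27⁻¹ ≡ 7 (mod 47), so λ ≡ 22.
  x = λ² - 0 - 27 = 484 - 27 ≡ 34; y = λ·(0 - 34) - 14 ≡ 37. → (34, 37)
4P: (34, 37) + (27, 44). λ = (44 - 37)/(27 - 34) ≡ 7/40 mod 47. 40⁻¹ ≡ 20 (mod 47), so λ ≡ 46.
  x = λ² - 34 - 27 = 2116 - 61 ≡ 34; y = λ·(34 - 34) - 37 ≡ 10. → (34, 10)
5P: (34, 10) + (27, 44). λ = (44 - 10)/(27 - 34) ≡ 34/40 mod 47. 40⁻¹ ≡ 20 (mod 47) since 40·20 = 800 ≡ 1, so λ ≡ 22.
  x = λ² - 34 - 27 = 484 - 61 ≡ 0; y = λ·(34 - 0) - 10 ≡ 33. → (0, 33)
6P: (0, 33) + (27, 44). λ = (44 - 33)/(27 - 0) ≡ 11/27 mod 47. 27⁻¹ ≡ 7 (mod 47), so λ ≡ 30.
  x = λ² - 0 - 27 = 900 - 27 ≡ 27; y = λ·(0 - 27) - 33 ≡ 3. → (27, 3)
7P: (27, 3) + (27, 44): same x and y₁ ≡ -y₂, so the sum is 𝒪.
7P = 𝒪, so the order is 7.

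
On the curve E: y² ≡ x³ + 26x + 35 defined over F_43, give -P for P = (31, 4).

(31, 39)

-(31, 4) = (31, -4 mod 43) = (31, 39).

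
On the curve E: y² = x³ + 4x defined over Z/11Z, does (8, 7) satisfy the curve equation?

y² = 7² ≡ 5; x³ + 4x + 0 = 544 ≡ 5 (mod 11). 5 = 5.

yes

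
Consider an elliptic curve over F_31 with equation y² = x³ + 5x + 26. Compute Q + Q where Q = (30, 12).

tangent at (30, 12): λ = (3·30² + 5)/(2·12) ≡ 8/24. 24⁻¹ ≡ 22 (mod 31), so λ ≡ 8·22 ≡ 21.
  x = λ² - 30 - 30 = 441 - 60 ≡ 9; y = λ·(30 - 9) - 12 ≡ 26. → (9, 26)

(9, 26)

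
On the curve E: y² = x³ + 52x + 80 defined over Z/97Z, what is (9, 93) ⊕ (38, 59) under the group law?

(9, 93) + (38, 59). λ = (59 - 93)/(38 - 9) ≡ 63/29 mod 97. 29⁻¹ ≡ 87 (mod 97), so λ ≡ 49.
  x = λ² - 9 - 38 = 2401 - 47 ≡ 26; y = λ·(9 - 26) - 93 ≡ 44. → (26, 44)

(26, 44)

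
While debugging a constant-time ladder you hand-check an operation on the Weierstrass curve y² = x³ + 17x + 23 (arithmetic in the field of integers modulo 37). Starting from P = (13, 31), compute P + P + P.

(29, 2)

Repeated addition: build up to 3P.
2P: tangent at (13, 31): λ = (3·13² + 17)/(2·31) ≡ 6/25. 25⁻¹ ≡ 3 (mod 37) since 25·3 = 75 ≡ 1, so λ ≡ 6·3 ≡ 18.
  x = λ² - 13 - 13 = 324 - 26 ≡ 2; y = λ·(13 - 2) - 31 ≡ 19. → (2, 19)
3P: (2, 19) + (13, 31). λ = (31 - 19)/(13 - 2) ≡ 12/11 mod 37. 11⁻¹ ≡ 27 (mod 37), so λ ≡ 28.
  x = λ² - 2 - 13 = 784 - 15 ≡ 29; y = λ·(2 - 29) - 19 ≡ 2. → (29, 2)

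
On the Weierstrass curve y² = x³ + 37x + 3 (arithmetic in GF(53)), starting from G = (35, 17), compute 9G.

(44, 1)

Repeated addition: build up to 9G.
2G: tangent at (35, 17): λ = (3·35² + 37)/(2·17) ≡ 2/34. 34⁻¹ ≡ 39 (mod 53) since 34·39 = 1326 ≡ 1, so λ ≡ 2·39 ≡ 25.
  x = λ² - 35 - 35 = 625 - 70 ≡ 25; y = λ·(35 - 25) - 17 ≡ 21. → (25, 21)
3G: (25, 21) + (35, 17). λ = (17 - 21)/(35 - 25) ≡ 49/10 mod 53. 10⁻¹ ≡ 16 (mod 53) since 10·16 = 160 ≡ 1, so λ ≡ 42.
  x = λ² - 25 - 35 = 1764 - 60 ≡ 8; y = λ·(25 - 8) - 21 ≡ 4. → (8, 4)
4G: (8, 4) + (35, 17). λ = (17 - 4)/(35 - 8) ≡ 13/27 mod 53. 27⁻¹ ≡ 2 (mod 53), so λ ≡ 26.
  x = λ² - 8 - 35 = 676 - 43 ≡ 50; y = λ·(8 - 50) - 4 ≡ 17. → (50, 17)
5G: (50, 17) + (35, 17). λ = (17 - 17)/(35 - 50) ≡ 0/38 mod 53. 38⁻¹ ≡ 7 (mod 53) since 38·7 = 266 ≡ 1, so λ ≡ 0.
  x = λ² - 50 - 35 = 0 - 85 ≡ 21; y = λ·(50 - 21) - 17 ≡ 36. → (21, 36)
6G: (21, 36) + (35, 17). λ = (17 - 36)/(35 - 21) ≡ 34/14 mod 53. 14⁻¹ ≡ 19 (mod 53), so λ ≡ 10.
  x = λ² - 21 - 35 = 100 - 56 ≡ 44; y = λ·(21 - 44) - 36 ≡ 52. → (44, 52)
7G: (44, 52) + (35, 17). λ = (17 - 52)/(35 - 44) ≡ 18/44 mod 53. 44⁻¹ ≡ 47 (mod 53), so λ ≡ 51.
  x = λ² - 44 - 35 = 2601 - 79 ≡ 31; y = λ·(44 - 31) - 52 ≡ 28. → (31, 28)
8G: (31, 28) + (35, 17). λ = (17 - 28)/(35 - 31) ≡ 42/4 mod 53. 4⁻¹ ≡ 40 (mod 53), so λ ≡ 37.
  x = λ² - 31 - 35 = 1369 - 66 ≡ 31; y = λ·(31 - 31) - 28 ≡ 25. → (31, 25)
9G: (31, 25) + (35, 17). λ = (17 - 25)/(35 - 31) ≡ 45/4 mod 53. 4⁻¹ ≡ 40 (mod 53), so λ ≡ 51.
  x = λ² - 31 - 35 = 2601 - 66 ≡ 44; y = λ·(31 - 44) - 25 ≡ 1. → (44, 1)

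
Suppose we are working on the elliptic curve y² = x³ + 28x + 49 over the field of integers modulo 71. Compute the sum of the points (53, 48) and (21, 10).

(53, 48) + (21, 10). λ = (10 - 48)/(21 - 53) ≡ 33/39 mod 71. 39⁻¹ ≡ 51 (mod 71) since 39·51 = 1989 ≡ 1, so λ ≡ 50.
  x = λ² - 53 - 21 = 2500 - 74 ≡ 12; y = λ·(53 - 12) - 48 ≡ 14. → (12, 14)

(12, 14)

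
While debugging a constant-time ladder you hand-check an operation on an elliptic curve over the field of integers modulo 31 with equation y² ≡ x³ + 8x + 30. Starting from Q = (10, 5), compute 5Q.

(12, 26)

Repeated addition: build up to 5Q.
2Q: tangent at (10, 5): λ = (3·10² + 8)/(2·5) ≡ 29/10. 10⁻¹ ≡ 28 (mod 31), so λ ≡ 29·28 ≡ 6.
  x = λ² - 10 - 10 = 36 - 20 ≡ 16; y = λ·(10 - 16) - 5 ≡ 21. → (16, 21)
3Q: (16, 21) + (10, 5). λ = (5 - 21)/(10 - 16) ≡ 15/25 mod 31. 25⁻¹ ≡ 5 (mod 31), so λ ≡ 13.
  x = λ² - 16 - 10 = 169 - 26 ≡ 19; y = λ·(16 - 19) - 21 ≡ 2. → (19, 2)
4Q: (19, 2) + (10, 5). λ = (5 - 2)/(10 - 19) ≡ 3/22 mod 31. 22⁻¹ ≡ 24 (mod 31), so λ ≡ 10.
  x = λ² - 19 - 10 = 100 - 29 ≡ 9; y = λ·(19 - 9) - 2 ≡ 5. → (9, 5)
5Q: (9, 5) + (10, 5). λ = (5 - 5)/(10 - 9) ≡ 0/1 mod 31. 1⁻¹ ≡ 1 (mod 31), so λ ≡ 0.
  x = λ² - 9 - 10 = 0 - 19 ≡ 12; y = λ·(9 - 12) - 5 ≡ 26. → (12, 26)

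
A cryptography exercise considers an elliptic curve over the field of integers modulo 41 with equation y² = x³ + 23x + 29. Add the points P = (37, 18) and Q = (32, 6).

(4, 12)

(37, 18) + (32, 6). λ = (6 - 18)/(32 - 37) ≡ 29/36 mod 41. 36⁻¹ ≡ 8 (mod 41), so λ ≡ 27.
  x = λ² - 37 - 32 = 729 - 69 ≡ 4; y = λ·(37 - 4) - 18 ≡ 12. → (4, 12)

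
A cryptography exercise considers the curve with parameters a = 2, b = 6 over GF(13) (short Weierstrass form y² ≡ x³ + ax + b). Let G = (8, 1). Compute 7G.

Repeated addition: build up to 7G.
2G: tangent at (8, 1): λ = (3·8² + 2)/(2·1) ≡ 12/2. 2⁻¹ ≡ 7 (mod 13), so λ ≡ 12·7 ≡ 6.
  x = λ² - 8 - 8 = 36 - 16 ≡ 7; y = λ·(8 - 7) - 1 ≡ 5. → (7, 5)
3G: (7, 5) + (8, 1). λ = (1 - 5)/(8 - 7) ≡ 9/1 mod 13. 1⁻¹ ≡ 1 (mod 13) since 1·1 = 1 ≡ 1, so λ ≡ 9.
  x = λ² - 7 - 8 = 81 - 15 ≡ 1; y = λ·(7 - 1) - 5 ≡ 10. → (1, 10)
4G: (1, 10) + (8, 1). λ = (1 - 10)/(8 - 1) ≡ 4/7 mod 13. 7⁻¹ ≡ 2 (mod 13), so λ ≡ 8.
  x = λ² - 1 - 8 = 64 - 9 ≡ 3; y = λ·(1 - 3) - 10 ≡ 0. → (3, 0)
5G: (3, 0) + (8, 1). λ = (1 - 0)/(8 - 3) ≡ 1/5 mod 13. 5⁻¹ ≡ 8 (mod 13), so λ ≡ 8.
  x = λ² - 3 - 8 = 64 - 11 ≡ 1; y = λ·(3 - 1) - 0 ≡ 3. → (1, 3)
6G: (1, 3) + (8, 1). λ = (1 - 3)/(8 - 1) ≡ 11/7 mod 13. 7⁻¹ ≡ 2 (mod 13) since 7·2 = 14 ≡ 1, so λ ≡ 9.
  x = λ² - 1 - 8 = 81 - 9 ≡ 7; y = λ·(1 - 7) - 3 ≡ 8. → (7, 8)
7G: (7, 8) + (8, 1). λ = (1 - 8)/(8 - 7) ≡ 6/1 mod 13. 1⁻¹ ≡ 1 (mod 13) since 1·1 = 1 ≡ 1, so λ ≡ 6.
  x = λ² - 7 - 8 = 36 - 15 ≡ 8; y = λ·(7 - 8) - 8 ≡ 12. → (8, 12)

(8, 12)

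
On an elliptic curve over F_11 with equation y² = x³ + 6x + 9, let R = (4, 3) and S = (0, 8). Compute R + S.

(4, 3) + (0, 8). λ = (8 - 3)/(0 - 4) ≡ 5/7 mod 11. 7⁻¹ ≡ 8 (mod 11) since 7·8 = 56 ≡ 1, so λ ≡ 7.
  x = λ² - 4 - 0 = 49 - 4 ≡ 1; y = λ·(4 - 1) - 3 ≡ 7. → (1, 7)

(1, 7)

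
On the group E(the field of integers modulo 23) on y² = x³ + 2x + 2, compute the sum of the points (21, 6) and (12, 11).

(21, 6) + (12, 11). λ = (11 - 6)/(12 - 21) ≡ 5/14 mod 23. 14⁻¹ ≡ 5 (mod 23) since 14·5 = 70 ≡ 1, so λ ≡ 2.
  x = λ² - 21 - 12 = 4 - 33 ≡ 17; y = λ·(21 - 17) - 6 ≡ 2. → (17, 2)

(17, 2)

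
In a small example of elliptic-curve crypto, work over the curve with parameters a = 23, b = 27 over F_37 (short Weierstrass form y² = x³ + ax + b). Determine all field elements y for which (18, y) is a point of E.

none

x³ + 23x + 27 = 6273 ≡ 20 (mod 37).
20 is a non-residue mod 37; no y exists.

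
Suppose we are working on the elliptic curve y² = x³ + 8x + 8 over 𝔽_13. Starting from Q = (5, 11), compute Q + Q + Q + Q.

Double-and-add on 4 = (100)₂. Start with Q = (5, 11) for the leading 1-bit.
double: tangent at (5, 11): λ = (3·5² + 8)/(2·11) ≡ 5/9. 9⁻¹ ≡ 3 (mod 13) since 9·3 = 27 ≡ 1, so λ ≡ 5·3 ≡ 2.
  x = λ² - 5 - 5 = 4 - 10 ≡ 7; y = λ·(5 - 7) - 11 ≡ 11. → (7, 11)
double: tangent at (7, 11): λ = (3·7² + 8)/(2·11) ≡ 12/9. 9⁻¹ ≡ 3 (mod 13), so λ ≡ 12·3 ≡ 10.
  x = λ² - 7 - 7 = 100 - 14 ≡ 8; y = λ·(7 - 8) - 11 ≡ 5. → (8, 5)

(8, 5)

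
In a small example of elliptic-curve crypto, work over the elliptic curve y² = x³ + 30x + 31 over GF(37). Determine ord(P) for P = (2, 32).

8

2P: tangent at (2, 32): λ = (3·2² + 30)/(2·32) ≡ 5/27. 27⁻¹ ≡ 11 (mod 37), so λ ≡ 5·11 ≡ 18.
  x = λ² - 2 - 2 = 324 - 4 ≡ 24; y = λ·(2 - 24) - 32 ≡ 16. → (24, 16)
3P: (24, 16) + (2, 32). λ = (32 - 16)/(2 - 24) ≡ 16/15 mod 37. 15⁻¹ ≡ 5 (mod 37), so λ ≡ 6.
  x = λ² - 24 - 2 = 36 - 26 ≡ 10; y = λ·(24 - 10) - 16 ≡ 31. → (10, 31)
4P: (10, 31) + (2, 32). λ = (32 - 31)/(2 - 10) ≡ 1/29 mod 37. 29⁻¹ ≡ 23 (mod 37) since 29·23 = 667 ≡ 1, so λ ≡ 23.
  x = λ² - 10 - 2 = 529 - 12 ≡ 36; y = λ·(10 - 36) - 31 ≡ 0. → (36, 0)
5P: (36, 0) + (2, 32). λ = (32 - 0)/(2 - 36) ≡ 32/3 mod 37. 3⁻¹ ≡ 25 (mod 37) since 3·25 = 75 ≡ 1, so λ ≡ 23.
  x = λ² - 36 - 2 = 529 - 38 ≡ 10; y = λ·(36 - 10) - 0 ≡ 6. → (10, 6)
6P: (10, 6) + (2, 32). λ = (32 - 6)/(2 - 10) ≡ 26/29 mod 37. 29⁻¹ ≡ 23 (mod 37) since 29·23 = 667 ≡ 1, so λ ≡ 6.
  x = λ² - 10 - 2 = 36 - 12 ≡ 24; y = λ·(10 - 24) - 6 ≡ 21. → (24, 21)
7P: (24, 21) + (2, 32). λ = (32 - 21)/(2 - 24) ≡ 11/15 mod 37. 15⁻¹ ≡ 5 (mod 37), so λ ≡ 18.
  x = λ² - 24 - 2 = 324 - 26 ≡ 2; y = λ·(24 - 2) - 21 ≡ 5. → (2, 5)
8P: (2, 5) + (2, 32): same x and y₁ ≡ -y₂, so the sum is 𝒪.
8P = 𝒪, so the order is 8.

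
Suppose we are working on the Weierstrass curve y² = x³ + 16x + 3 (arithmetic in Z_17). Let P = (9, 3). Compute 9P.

(2, 14)

Double-and-add on 9 = (1001)₂. Start with P = (9, 3) for the leading 1-bit.
double: tangent at (9, 3): λ = (3·9² + 16)/(2·3) ≡ 4/6. 6⁻¹ ≡ 3 (mod 17), so λ ≡ 4·3 ≡ 12.
  x = λ² - 9 - 9 = 144 - 18 ≡ 7; y = λ·(9 - 7) - 3 ≡ 4. → (7, 4)
double: tangent at (7, 4): λ = (3·7² + 16)/(2·4) ≡ 10/8. 8⁻¹ ≡ 15 (mod 17), so λ ≡ 10·15 ≡ 14.
  x = λ² - 7 - 7 = 196 - 14 ≡ 12; y = λ·(7 - 12) - 4 ≡ 11. → (12, 11)
double: tangent at (12, 11): λ = (3·12² + 16)/(2·11) ≡ 6/5. 5⁻¹ ≡ 7 (mod 17) since 5·7 = 35 ≡ 1, so λ ≡ 6·7 ≡ 8.
  x = λ² - 12 - 12 = 64 - 24 ≡ 6; y = λ·(12 - 6) - 11 ≡ 3. → (6, 3)
add P: (6, 3) + (9, 3). λ = (3 - 3)/(9 - 6) ≡ 0/3 mod 17. 3⁻¹ ≡ 6 (mod 17), so λ ≡ 0.
  x = λ² - 6 - 9 = 0 - 15 ≡ 2; y = λ·(6 - 2) - 3 ≡ 14. → (2, 14)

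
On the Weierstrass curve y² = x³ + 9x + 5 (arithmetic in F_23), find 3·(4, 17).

(3, 6)

Write P = (4, 17).
Repeated addition: build up to 3P.
2P: tangent at (4, 17): λ = (3·4² + 9)/(2·17) ≡ 11/11. 11⁻¹ ≡ 21 (mod 23) since 11·21 = 231 ≡ 1, so λ ≡ 11·21 ≡ 1.
  x = λ² - 4 - 4 = 1 - 8 ≡ 16; y = λ·(4 - 16) - 17 ≡ 17. → (16, 17)
3P: (16, 17) + (4, 17). λ = (17 - 17)/(4 - 16) ≡ 0/11 mod 23. 11⁻¹ ≡ 21 (mod 23) since 11·21 = 231 ≡ 1, so λ ≡ 0.
  x = λ² - 16 - 4 = 0 - 20 ≡ 3; y = λ·(16 - 3) - 17 ≡ 6. → (3, 6)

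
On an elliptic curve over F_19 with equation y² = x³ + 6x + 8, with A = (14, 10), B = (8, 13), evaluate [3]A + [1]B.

First 3A:
Repeated addition: build up to 3A.
2A: tangent at (14, 10): λ = (3·14² + 6)/(2·10) ≡ 5/1. 1⁻¹ ≡ 1 (mod 19), so λ ≡ 5·1 ≡ 5.
  x = λ² - 14 - 14 = 25 - 28 ≡ 16; y = λ·(14 - 16) - 10 ≡ 18. → (16, 18)
3A: (16, 18) + (14, 10). λ = (10 - 18)/(14 - 16) ≡ 11/17 mod 19. 17⁻¹ ≡ 9 (mod 19), so λ ≡ 4.
  x = λ² - 16 - 14 = 16 - 30 ≡ 5; y = λ·(16 - 5) - 18 ≡ 7. → (5, 7)
3A = (5, 7).
Finally 3A + B:
(5, 7) + (8, 13). λ = (13 - 7)/(8 - 5) ≡ 6/3 mod 19. 3⁻¹ ≡ 13 (mod 19), so λ ≡ 2.
  x = λ² - 5 - 8 = 4 - 13 ≡ 10; y = λ·(5 - 10) - 7 ≡ 2. → (10, 2)

(10, 2)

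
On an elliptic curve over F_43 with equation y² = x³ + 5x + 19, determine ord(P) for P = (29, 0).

2P: (29, 0) + (29, 0): same x and y₁ ≡ -y₂, so the sum is ∞.
2P = ∞, so the order is 2.

2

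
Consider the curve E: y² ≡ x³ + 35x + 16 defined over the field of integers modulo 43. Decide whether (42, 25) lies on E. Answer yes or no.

y² = 25² ≡ 23; x³ + 35x + 16 = 75574 ≡ 23 (mod 43). 23 = 23.

yes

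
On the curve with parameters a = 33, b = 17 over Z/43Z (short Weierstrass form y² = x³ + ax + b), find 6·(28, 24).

Write P = (28, 24).
Double-and-add on 6 = (110)₂. Start with P = (28, 24) for the leading 1-bit.
double: tangent at (28, 24): λ = (3·28² + 33)/(2·24) ≡ 20/5. 5⁻¹ ≡ 26 (mod 43), so λ ≡ 20·26 ≡ 4.
  x = λ² - 28 - 28 = 16 - 56 ≡ 3; y = λ·(28 - 3) - 24 ≡ 33. → (3, 33)
add P: (3, 33) + (28, 24). λ = (24 - 33)/(28 - 3) ≡ 34/25 mod 43. 25⁻¹ ≡ 31 (mod 43) since 25·31 = 775 ≡ 1, so λ ≡ 22.
  x = λ² - 3 - 28 = 484 - 31 ≡ 23; y = λ·(3 - 23) - 33 ≡ 0. → (23, 0)
double: (23, 0) + (23, 0): same x and y₁ ≡ -y₂, so the sum is O.

O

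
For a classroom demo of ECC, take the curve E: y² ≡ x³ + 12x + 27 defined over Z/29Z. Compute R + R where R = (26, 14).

tangent at (26, 14): λ = (3·26² + 12)/(2·14) ≡ 10/28. 28⁻¹ ≡ 28 (mod 29) since 28·28 = 784 ≡ 1, so λ ≡ 10·28 ≡ 19.
  x = λ² - 26 - 26 = 361 - 52 ≡ 19; y = λ·(26 - 19) - 14 ≡ 3. → (19, 3)

(19, 3)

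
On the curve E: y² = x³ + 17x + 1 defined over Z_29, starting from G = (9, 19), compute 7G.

Double-and-add on 7 = (111)₂. Start with G = (9, 19) for the leading 1-bit.
double: tangent at (9, 19): λ = (3·9² + 17)/(2·19) ≡ 28/9. 9⁻¹ ≡ 13 (mod 29), so λ ≡ 28·13 ≡ 16.
  x = λ² - 9 - 9 = 256 - 18 ≡ 6; y = λ·(9 - 6) - 19 ≡ 0. → (6, 0)
add G: (6, 0) + (9, 19). λ = (19 - 0)/(9 - 6) ≡ 19/3 mod 29. 3⁻¹ ≡ 10 (mod 29) since 3·10 = 30 ≡ 1, so λ ≡ 16.
  x = λ² - 6 - 9 = 256 - 15 ≡ 9; y = λ·(6 - 9) - 0 ≡ 10. → (9, 10)
double: tangent at (9, 10): λ = (3·9² + 17)/(2·10) ≡ 28/20. 20⁻¹ ≡ 16 (mod 29), so λ ≡ 28·16 ≡ 13.
  x = λ² - 9 - 9 = 169 - 18 ≡ 6; y = λ·(9 - 6) - 10 ≡ 0. → (6, 0)
add G: (6, 0) + (9, 19). λ = (19 - 0)/(9 - 6) ≡ 19/3 mod 29. 3⁻¹ ≡ 10 (mod 29), so λ ≡ 16.
  x = λ² - 6 - 9 = 256 - 15 ≡ 9; y = λ·(6 - 9) - 0 ≡ 10. → (9, 10)

(9, 10)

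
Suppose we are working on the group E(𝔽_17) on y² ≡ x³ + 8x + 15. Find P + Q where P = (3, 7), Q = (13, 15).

(3, 10)

(3, 7) + (13, 15). λ = (15 - 7)/(13 - 3) ≡ 8/10 mod 17. 10⁻¹ ≡ 12 (mod 17), so λ ≡ 11.
  x = λ² - 3 - 13 = 121 - 16 ≡ 3; y = λ·(3 - 3) - 7 ≡ 10. → (3, 10)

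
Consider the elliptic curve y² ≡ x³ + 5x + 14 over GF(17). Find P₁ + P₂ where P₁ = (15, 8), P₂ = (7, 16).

(15, 8) + (7, 16). λ = (16 - 8)/(7 - 15) ≡ 8/9 mod 17. 9⁻¹ ≡ 2 (mod 17) since 9·2 = 18 ≡ 1, so λ ≡ 16.
  x = λ² - 15 - 7 = 256 - 22 ≡ 13; y = λ·(15 - 13) - 8 ≡ 7. → (13, 7)

(13, 7)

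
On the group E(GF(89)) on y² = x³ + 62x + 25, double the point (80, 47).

tangent at (80, 47): λ = (3·80² + 62)/(2·47) ≡ 38/5. 5⁻¹ ≡ 18 (mod 89), so λ ≡ 38·18 ≡ 61.
  x = λ² - 80 - 80 = 3721 - 160 ≡ 1; y = λ·(80 - 1) - 47 ≡ 55. → (1, 55)

(1, 55)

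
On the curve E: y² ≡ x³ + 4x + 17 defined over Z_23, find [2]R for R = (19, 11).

(21, 1)

tangent at (19, 11): λ = (3·19² + 4)/(2·11) ≡ 6/22. 22⁻¹ ≡ 22 (mod 23) since 22·22 = 484 ≡ 1, so λ ≡ 6·22 ≡ 17.
  x = λ² - 19 - 19 = 289 - 38 ≡ 21; y = λ·(19 - 21) - 11 ≡ 1. → (21, 1)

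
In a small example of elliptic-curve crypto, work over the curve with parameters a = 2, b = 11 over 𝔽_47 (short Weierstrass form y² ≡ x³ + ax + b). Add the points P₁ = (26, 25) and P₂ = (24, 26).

(26, 25) + (24, 26). λ = (26 - 25)/(24 - 26) ≡ 1/45 mod 47. 45⁻¹ ≡ 23 (mod 47), so λ ≡ 23.
  x = λ² - 26 - 24 = 529 - 50 ≡ 9; y = λ·(26 - 9) - 25 ≡ 37. → (9, 37)

(9, 37)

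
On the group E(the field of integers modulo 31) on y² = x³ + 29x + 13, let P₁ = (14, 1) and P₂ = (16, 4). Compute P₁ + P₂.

(14, 1) + (16, 4). λ = (4 - 1)/(16 - 14) ≡ 3/2 mod 31. 2⁻¹ ≡ 16 (mod 31) since 2·16 = 32 ≡ 1, so λ ≡ 17.
  x = λ² - 14 - 16 = 289 - 30 ≡ 11; y = λ·(14 - 11) - 1 ≡ 19. → (11, 19)

(11, 19)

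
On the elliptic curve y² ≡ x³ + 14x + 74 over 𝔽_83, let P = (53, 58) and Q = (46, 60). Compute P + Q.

(62, 75)

(53, 58) + (46, 60). λ = (60 - 58)/(46 - 53) ≡ 2/76 mod 83. 76⁻¹ ≡ 71 (mod 83) since 76·71 = 5396 ≡ 1, so λ ≡ 59.
  x = λ² - 53 - 46 = 3481 - 99 ≡ 62; y = λ·(53 - 62) - 58 ≡ 75. → (62, 75)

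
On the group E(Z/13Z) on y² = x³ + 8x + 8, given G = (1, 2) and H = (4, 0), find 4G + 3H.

(1, 11)

First 4G:
Repeated addition: build up to 4G.
2G: tangent at (1, 2): λ = (3·1² + 8)/(2·2) ≡ 11/4. 4⁻¹ ≡ 10 (mod 13) since 4·10 = 40 ≡ 1, so λ ≡ 11·10 ≡ 6.
  x = λ² - 1 - 1 = 36 - 2 ≡ 8; y = λ·(1 - 8) - 2 ≡ 8. → (8, 8)
3G: (8, 8) + (1, 2). λ = (2 - 8)/(1 - 8) ≡ 7/6 mod 13. 6⁻¹ ≡ 11 (mod 13), so λ ≡ 12.
  x = λ² - 8 - 1 = 144 - 9 ≡ 5; y = λ·(8 - 5) - 8 ≡ 2. → (5, 2)
4G: (5, 2) + (1, 2). λ = (2 - 2)/(1 - 5) ≡ 0/9 mod 13. 9⁻¹ ≡ 3 (mod 13) since 9·3 = 27 ≡ 1, so λ ≡ 0.
  x = λ² - 5 - 1 = 0 - 6 ≡ 7; y = λ·(5 - 7) - 2 ≡ 11. → (7, 11)
4G = (7, 11).
Next 3H:
Repeated addition: build up to 3H.
2H: (4, 0) + (4, 0): same x and y₁ ≡ -y₂, so the sum is O.
3H: O + (4, 0) = (4, 0) (identity).
3H = (4, 0).
Finally 4G + 3H:
(7, 11) + (4, 0). λ = (0 - 11)/(4 - 7) ≡ 2/10 mod 13. 10⁻¹ ≡ 4 (mod 13) since 10·4 = 40 ≡ 1, so λ ≡ 8.
  x = λ² - 7 - 4 = 64 - 11 ≡ 1; y = λ·(7 - 1) - 11 ≡ 11. → (1, 11)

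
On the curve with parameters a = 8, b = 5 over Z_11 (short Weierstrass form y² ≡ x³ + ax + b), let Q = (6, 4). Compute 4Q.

Double-and-add on 4 = (100)₂. Start with Q = (6, 4) for the leading 1-bit.
double: tangent at (6, 4): λ = (3·6² + 8)/(2·4) ≡ 6/8. 8⁻¹ ≡ 7 (mod 11), so λ ≡ 6·7 ≡ 9.
  x = λ² - 6 - 6 = 81 - 12 ≡ 3; y = λ·(6 - 3) - 4 ≡ 1. → (3, 1)
double: tangent at (3, 1): λ = (3·3² + 8)/(2·1) ≡ 2/2. 2⁻¹ ≡ 6 (mod 11), so λ ≡ 2·6 ≡ 1.
  x = λ² - 3 - 3 = 1 - 6 ≡ 6; y = λ·(3 - 6) - 1 ≡ 7. → (6, 7)

(6, 7)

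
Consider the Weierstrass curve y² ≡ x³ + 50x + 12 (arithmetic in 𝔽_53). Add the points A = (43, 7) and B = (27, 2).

(45, 52)

(43, 7) + (27, 2). λ = (2 - 7)/(27 - 43) ≡ 48/37 mod 53. 37⁻¹ ≡ 43 (mod 53) since 37·43 = 1591 ≡ 1, so λ ≡ 50.
  x = λ² - 43 - 27 = 2500 - 70 ≡ 45; y = λ·(43 - 45) - 7 ≡ 52. → (45, 52)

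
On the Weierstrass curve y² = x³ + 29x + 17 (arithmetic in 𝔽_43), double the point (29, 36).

tangent at (29, 36): λ = (3·29² + 29)/(2·36) ≡ 15/29. 29⁻¹ ≡ 3 (mod 43), so λ ≡ 15·3 ≡ 2.
  x = λ² - 29 - 29 = 4 - 58 ≡ 32; y = λ·(29 - 32) - 36 ≡ 1. → (32, 1)

(32, 1)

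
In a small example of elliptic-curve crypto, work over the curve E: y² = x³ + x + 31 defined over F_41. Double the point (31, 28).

tangent at (31, 28): λ = (3·31² + 1)/(2·28) ≡ 14/15. 15⁻¹ ≡ 11 (mod 41), so λ ≡ 14·11 ≡ 31.
  x = λ² - 31 - 31 = 961 - 62 ≡ 38; y = λ·(31 - 38) - 28 ≡ 1. → (38, 1)

(38, 1)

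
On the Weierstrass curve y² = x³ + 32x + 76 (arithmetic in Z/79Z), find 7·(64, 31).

Write Q = (64, 31).
Repeated addition: build up to 7Q.
2Q: tangent at (64, 31): λ = (3·64² + 32)/(2·31) ≡ 75/62. 62⁻¹ ≡ 65 (mod 79), so λ ≡ 75·65 ≡ 56.
  x = λ² - 64 - 64 = 3136 - 128 ≡ 6; y = λ·(64 - 6) - 31 ≡ 57. → (6, 57)
3Q: (6, 57) + (64, 31). λ = (31 - 57)/(64 - 6) ≡ 53/58 mod 79. 58⁻¹ ≡ 15 (mod 79) since 58·15 = 870 ≡ 1, so λ ≡ 5.
  x = λ² - 6 - 64 = 25 - 70 ≡ 34; y = λ·(6 - 34) - 57 ≡ 40. → (34, 40)
4Q: (34, 40) + (64, 31). λ = (31 - 40)/(64 - 34) ≡ 70/30 mod 79. 30⁻¹ ≡ 29 (mod 79) since 30·29 = 870 ≡ 1, so λ ≡ 55.
  x = λ² - 34 - 64 = 3025 - 98 ≡ 4; y = λ·(34 - 4) - 40 ≡ 30. → (4, 30)
5Q: (4, 30) + (64, 31). λ = (31 - 30)/(64 - 4) ≡ 1/60 mod 79. 60⁻¹ ≡ 54 (mod 79) since 60·54 = 3240 ≡ 1, so λ ≡ 54.
  x = λ² - 4 - 64 = 2916 - 68 ≡ 4; y = λ·(4 - 4) - 30 ≡ 49. → (4, 49)
6Q: (4, 49) + (64, 31). λ = (31 - 49)/(64 - 4) ≡ 61/60 mod 79. 60⁻¹ ≡ 54 (mod 79) since 60·54 = 3240 ≡ 1, so λ ≡ 55.
  x = λ² - 4 - 64 = 3025 - 68 ≡ 34; y = λ·(4 - 34) - 49 ≡ 39. → (34, 39)
7Q: (34, 39) + (64, 31). λ = (31 - 39)/(64 - 34) ≡ 71/30 mod 79. 30⁻¹ ≡ 29 (mod 79), so λ ≡ 5.
  x = λ² - 34 - 64 = 25 - 98 ≡ 6; y = λ·(34 - 6) - 39 ≡ 22. → (6, 22)

(6, 22)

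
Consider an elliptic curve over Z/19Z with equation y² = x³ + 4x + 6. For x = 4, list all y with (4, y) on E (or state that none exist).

x³ + 4x + 6 = 86 ≡ 10 (mod 19).
10 is a non-residue mod 19; no y exists.

none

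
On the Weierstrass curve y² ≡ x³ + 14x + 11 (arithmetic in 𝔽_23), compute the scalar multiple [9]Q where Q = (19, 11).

O

Double-and-add on 9 = (1001)₂. Start with Q = (19, 11) for the leading 1-bit.
double: tangent at (19, 11): λ = (3·19² + 14)/(2·11) ≡ 16/22. 22⁻¹ ≡ 22 (mod 23), so λ ≡ 16·22 ≡ 7.
  x = λ² - 19 - 19 = 49 - 38 ≡ 11; y = λ·(19 - 11) - 11 ≡ 22. → (11, 22)
double: tangent at (11, 22): λ = (3·11² + 14)/(2·22) ≡ 9/21. 21⁻¹ ≡ 11 (mod 23) since 21·11 = 231 ≡ 1, so λ ≡ 9·11 ≡ 7.
  x = λ² - 11 - 11 = 49 - 22 ≡ 4; y = λ·(11 - 4) - 22 ≡ 4. → (4, 4)
double: tangent at (4, 4): λ = (3·4² + 14)/(2·4) ≡ 16/8. 8⁻¹ ≡ 3 (mod 23) since 8·3 = 24 ≡ 1, so λ ≡ 16·3 ≡ 2.
  x = λ² - 4 - 4 = 4 - 8 ≡ 19; y = λ·(4 - 19) - 4 ≡ 12. → (19, 12)
add Q: (19, 12) + (19, 11): same x and y₁ ≡ -y₂, so the sum is O.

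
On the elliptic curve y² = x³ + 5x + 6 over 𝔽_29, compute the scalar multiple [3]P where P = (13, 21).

(28, 0)

Repeated addition: build up to 3P.
2P: tangent at (13, 21): λ = (3·13² + 5)/(2·21) ≡ 19/13. 13⁻¹ ≡ 9 (mod 29) since 13·9 = 117 ≡ 1, so λ ≡ 19·9 ≡ 26.
  x = λ² - 13 - 13 = 676 - 26 ≡ 12; y = λ·(13 - 12) - 21 ≡ 5. → (12, 5)
3P: (12, 5) + (13, 21). λ = (21 - 5)/(13 - 12) ≡ 16/1 mod 29. 1⁻¹ ≡ 1 (mod 29) since 1·1 = 1 ≡ 1, so λ ≡ 16.
  x = λ² - 12 - 13 = 256 - 25 ≡ 28; y = λ·(12 - 28) - 5 ≡ 0. → (28, 0)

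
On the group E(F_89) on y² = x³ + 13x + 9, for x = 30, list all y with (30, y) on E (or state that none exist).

x³ + 13x + 9 = 27399 ≡ 76 (mod 89).
76 is a non-residue mod 89; no y exists.

none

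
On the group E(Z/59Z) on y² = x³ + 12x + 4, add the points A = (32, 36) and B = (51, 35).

(52, 52)

(32, 36) + (51, 35). λ = (35 - 36)/(51 - 32) ≡ 58/19 mod 59. 19⁻¹ ≡ 28 (mod 59), so λ ≡ 31.
  x = λ² - 32 - 51 = 961 - 83 ≡ 52; y = λ·(32 - 52) - 36 ≡ 52. → (52, 52)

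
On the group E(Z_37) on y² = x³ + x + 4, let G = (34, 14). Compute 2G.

(7, 13)

tangent at (34, 14): λ = (3·34² + 1)/(2·14) ≡ 28/28. 28⁻¹ ≡ 4 (mod 37), so λ ≡ 28·4 ≡ 1.
  x = λ² - 34 - 34 = 1 - 68 ≡ 7; y = λ·(34 - 7) - 14 ≡ 13. → (7, 13)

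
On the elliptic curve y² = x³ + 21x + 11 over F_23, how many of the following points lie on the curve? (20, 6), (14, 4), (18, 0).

1

(20, 6): 6² ≡ 13, rhs ≡ 13 → on.
(14, 4): 4² ≡ 16, rhs ≡ 13 → off.
(18, 0): 0² ≡ 0, rhs ≡ 11 → off.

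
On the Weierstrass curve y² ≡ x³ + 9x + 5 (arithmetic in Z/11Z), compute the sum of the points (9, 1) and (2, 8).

(9, 1) + (2, 8). λ = (8 - 1)/(2 - 9) ≡ 7/4 mod 11. 4⁻¹ ≡ 3 (mod 11), so λ ≡ 10.
  x = λ² - 9 - 2 = 100 - 11 ≡ 1; y = λ·(9 - 1) - 1 ≡ 2. → (1, 2)

(1, 2)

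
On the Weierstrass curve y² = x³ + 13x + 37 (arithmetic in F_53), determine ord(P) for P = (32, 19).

7

2P: tangent at (32, 19): λ = (3·32² + 13)/(2·19) ≡ 11/38. 38⁻¹ ≡ 7 (mod 53), so λ ≡ 11·7 ≡ 24.
  x = λ² - 32 - 32 = 576 - 64 ≡ 35; y = λ·(32 - 35) - 19 ≡ 15. → (35, 15)
3P: (35, 15) + (32, 19). λ = (19 - 15)/(32 - 35) ≡ 4/50 mod 53. 50⁻¹ ≡ 35 (mod 53) since 50·35 = 1750 ≡ 1, so λ ≡ 34.
  x = λ² - 35 - 32 = 1156 - 67 ≡ 29; y = λ·(35 - 29) - 15 ≡ 30. → (29, 30)
4P: (29, 30) + (32, 19). λ = (19 - 30)/(32 - 29) ≡ 42/3 mod 53. 3⁻¹ ≡ 18 (mod 53) since 3·18 = 54 ≡ 1, so λ ≡ 14.
  x = λ² - 29 - 32 = 196 - 61 ≡ 29; y = λ·(29 - 29) - 30 ≡ 23. → (29, 23)
5P: (29, 23) + (32, 19). λ = (19 - 23)/(32 - 29) ≡ 49/3 mod 53. 3⁻¹ ≡ 18 (mod 53), so λ ≡ 34.
  x = λ² - 29 - 32 = 1156 - 61 ≡ 35; y = λ·(29 - 35) - 23 ≡ 38. → (35, 38)
6P: (35, 38) + (32, 19). λ = (19 - 38)/(32 - 35) ≡ 34/50 mod 53. 50⁻¹ ≡ 35 (mod 53), so λ ≡ 24.
  x = λ² - 35 - 32 = 576 - 67 ≡ 32; y = λ·(35 - 32) - 38 ≡ 34. → (32, 34)
7P: (32, 34) + (32, 19): same x and y₁ ≡ -y₂, so the sum is ∞.
7P = ∞, so the order is 7.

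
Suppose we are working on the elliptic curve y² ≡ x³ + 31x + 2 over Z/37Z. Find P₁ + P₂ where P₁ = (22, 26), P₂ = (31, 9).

(22, 26) + (31, 9). λ = (9 - 26)/(31 - 22) ≡ 20/9 mod 37. 9⁻¹ ≡ 33 (mod 37) since 9·33 = 297 ≡ 1, so λ ≡ 31.
  x = λ² - 22 - 31 = 961 - 53 ≡ 20; y = λ·(22 - 20) - 26 ≡ 36. → (20, 36)

(20, 36)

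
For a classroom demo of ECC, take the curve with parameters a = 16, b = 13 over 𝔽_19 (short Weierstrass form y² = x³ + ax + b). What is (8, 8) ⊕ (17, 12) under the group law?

(8, 8) + (17, 12). λ = (12 - 8)/(17 - 8) ≡ 4/9 mod 19. 9⁻¹ ≡ 17 (mod 19), so λ ≡ 11.
  x = λ² - 8 - 17 = 121 - 25 ≡ 1; y = λ·(8 - 1) - 8 ≡ 12. → (1, 12)

(1, 12)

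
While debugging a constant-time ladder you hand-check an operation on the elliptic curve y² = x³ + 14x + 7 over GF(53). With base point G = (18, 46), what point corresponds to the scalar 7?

(13, 52)

Double-and-add on 7 = (111)₂. Start with G = (18, 46) for the leading 1-bit.
double: tangent at (18, 46): λ = (3·18² + 14)/(2·46) ≡ 32/39. 39⁻¹ ≡ 34 (mod 53), so λ ≡ 32·34 ≡ 28.
  x = λ² - 18 - 18 = 784 - 36 ≡ 6; y = λ·(18 - 6) - 46 ≡ 25. → (6, 25)
add G: (6, 25) + (18, 46). λ = (46 - 25)/(18 - 6) ≡ 21/12 mod 53. 12⁻¹ ≡ 31 (mod 53) since 12·31 = 372 ≡ 1, so λ ≡ 15.
  x = λ² - 6 - 18 = 225 - 24 ≡ 42; y = λ·(6 - 42) - 25 ≡ 18. → (42, 18)
double: tangent at (42, 18): λ = (3·42² + 14)/(2·18) ≡ 6/36. 36⁻¹ ≡ 28 (mod 53) since 36·28 = 1008 ≡ 1, so λ ≡ 6·28 ≡ 9.
  x = λ² - 42 - 42 = 81 - 84 ≡ 50; y = λ·(42 - 50) - 18 ≡ 16. → (50, 16)
add G: (50, 16) + (18, 46). λ = (46 - 16)/(18 - 50) ≡ 30/21 mod 53. 21⁻¹ ≡ 48 (mod 53) since 21·48 = 1008 ≡ 1, so λ ≡ 9.
  x = λ² - 50 - 18 = 81 - 68 ≡ 13; y = λ·(50 - 13) - 16 ≡ 52. → (13, 52)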